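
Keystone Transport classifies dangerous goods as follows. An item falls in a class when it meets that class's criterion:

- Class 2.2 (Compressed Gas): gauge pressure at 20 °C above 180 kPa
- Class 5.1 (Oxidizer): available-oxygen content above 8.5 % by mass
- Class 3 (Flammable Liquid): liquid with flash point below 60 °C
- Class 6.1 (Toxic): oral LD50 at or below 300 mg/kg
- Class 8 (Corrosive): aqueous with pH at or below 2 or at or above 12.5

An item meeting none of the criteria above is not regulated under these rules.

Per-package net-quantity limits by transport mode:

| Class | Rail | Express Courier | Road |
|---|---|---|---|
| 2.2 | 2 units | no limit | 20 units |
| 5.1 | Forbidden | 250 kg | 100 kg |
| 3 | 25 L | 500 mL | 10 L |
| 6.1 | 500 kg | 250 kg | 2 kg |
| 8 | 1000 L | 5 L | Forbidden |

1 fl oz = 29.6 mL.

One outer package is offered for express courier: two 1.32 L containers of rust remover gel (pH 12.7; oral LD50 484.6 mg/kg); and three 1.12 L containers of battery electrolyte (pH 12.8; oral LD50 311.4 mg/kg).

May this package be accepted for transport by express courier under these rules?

No

pH 12.7 meets the Class 8 criterion (Corrosive), so the rust remover gel is Class 8.
The battery electrolyte has pH 12.8, which is ≥ 12.5, so it is Class 8 (Corrosive).
Class 8 net quantity: (two 1.32 L containers = 2.64 L) + (three 1.12 L containers = 3.36 L) = 6 L.
That exceeds the Class 8 express courier limit of 5 L.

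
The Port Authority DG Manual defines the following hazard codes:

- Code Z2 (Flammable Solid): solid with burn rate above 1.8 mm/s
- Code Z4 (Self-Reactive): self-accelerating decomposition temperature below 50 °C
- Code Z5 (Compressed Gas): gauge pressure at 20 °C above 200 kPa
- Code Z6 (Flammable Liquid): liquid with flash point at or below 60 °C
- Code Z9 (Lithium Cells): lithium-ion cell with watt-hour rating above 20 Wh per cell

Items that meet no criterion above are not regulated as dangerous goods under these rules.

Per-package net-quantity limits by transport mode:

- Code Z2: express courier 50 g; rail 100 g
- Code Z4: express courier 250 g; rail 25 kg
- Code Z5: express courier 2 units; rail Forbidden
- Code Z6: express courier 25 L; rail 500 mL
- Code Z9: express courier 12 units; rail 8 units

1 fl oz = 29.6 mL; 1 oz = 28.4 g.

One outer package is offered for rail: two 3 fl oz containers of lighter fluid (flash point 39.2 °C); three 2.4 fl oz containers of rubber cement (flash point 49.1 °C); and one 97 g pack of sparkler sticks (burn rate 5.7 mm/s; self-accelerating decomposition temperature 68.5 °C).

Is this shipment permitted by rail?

Yes

With flash point 39.2 °C (≤ 60 °C), the lighter fluid falls in Code Z6.
Flash point 49.1 °C meets the Code Z6 criterion (Flammable Liquid), so the rubber cement is Code Z6.
With burn rate 5.7 mm/s (> 1.8 mm/s), the sparkler sticks fall in Code Z2.
Code Z2 quantity: 97 g.
97 g is within the rail limit of 100 g for Code Z2.
Code Z6 net quantity: (two 3 fl oz containers = 177.6 mL) + (three 2.4 fl oz containers = 213.12 mL) = 390.72 mL.
390.72 mL is within the rail limit of 500 mL for Code Z6.
Every hazard code is within its rail limit and no segregation rule is violated.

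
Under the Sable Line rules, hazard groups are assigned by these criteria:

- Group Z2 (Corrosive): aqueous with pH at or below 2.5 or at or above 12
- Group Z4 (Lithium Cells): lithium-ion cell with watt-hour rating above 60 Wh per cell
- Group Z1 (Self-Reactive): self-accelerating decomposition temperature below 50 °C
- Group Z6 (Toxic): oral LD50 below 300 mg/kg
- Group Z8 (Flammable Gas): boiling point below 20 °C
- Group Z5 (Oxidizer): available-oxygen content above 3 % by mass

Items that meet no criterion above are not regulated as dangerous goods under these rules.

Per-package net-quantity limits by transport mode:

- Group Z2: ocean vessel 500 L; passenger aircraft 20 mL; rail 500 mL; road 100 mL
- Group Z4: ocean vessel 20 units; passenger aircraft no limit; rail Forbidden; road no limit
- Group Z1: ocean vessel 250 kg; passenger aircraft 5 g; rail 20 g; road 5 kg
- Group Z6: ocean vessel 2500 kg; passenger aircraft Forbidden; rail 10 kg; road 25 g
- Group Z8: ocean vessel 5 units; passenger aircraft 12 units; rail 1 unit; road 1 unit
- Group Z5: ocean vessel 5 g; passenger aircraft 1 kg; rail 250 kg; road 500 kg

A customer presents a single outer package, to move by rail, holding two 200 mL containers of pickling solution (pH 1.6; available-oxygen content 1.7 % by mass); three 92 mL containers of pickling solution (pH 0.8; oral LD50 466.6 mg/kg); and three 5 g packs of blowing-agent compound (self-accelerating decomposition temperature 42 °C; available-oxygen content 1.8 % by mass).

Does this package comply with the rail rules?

No

The pickling solution has pH 1.6, which is ≤ 2.5, so it is Group Z2 (Corrosive).
With pH 0.8 (≤ 2.5), the pickling solution falls in Group Z2.
With self-accelerating decomposition temperature 42 °C (< 50 °C), the blowing-agent compound falls in Group Z1.
Group Z2 net quantity: (two 200 mL containers = 400 mL) + (three 92 mL containers = 276 mL) = 676 mL.
676 mL > 500 mL (rail limit, Group Z2) — over the limit.
Group Z1 quantity: three 5 g packs = 15 g.
15 g ≤ 20 g (rail limit, Group Z1) — within limit.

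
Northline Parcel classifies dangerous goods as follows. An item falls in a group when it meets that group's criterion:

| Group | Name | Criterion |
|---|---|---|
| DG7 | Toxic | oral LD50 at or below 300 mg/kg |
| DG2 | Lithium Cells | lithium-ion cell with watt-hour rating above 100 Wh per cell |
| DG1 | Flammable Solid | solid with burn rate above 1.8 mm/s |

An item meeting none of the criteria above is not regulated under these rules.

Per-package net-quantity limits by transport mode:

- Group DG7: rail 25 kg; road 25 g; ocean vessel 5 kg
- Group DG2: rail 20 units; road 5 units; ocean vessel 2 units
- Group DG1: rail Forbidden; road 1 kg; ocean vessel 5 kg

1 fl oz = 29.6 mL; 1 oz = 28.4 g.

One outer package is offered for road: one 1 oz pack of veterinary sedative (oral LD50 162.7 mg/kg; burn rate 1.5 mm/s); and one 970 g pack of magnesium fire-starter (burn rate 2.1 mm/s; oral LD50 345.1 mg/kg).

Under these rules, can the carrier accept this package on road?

Oral LD50 162.7 mg/kg meets the Group DG7 criterion (Toxic), so the veterinary sedative is Group DG7.
Burn rate 2.1 mm/s meets the Group DG1 criterion (Flammable Solid), so the magnesium fire-starter is Group DG1.
Group DG1 quantity: 970 g.
970 g ≤ 1 kg (road limit, Group DG1) — within limit.
Group DG7 quantity: one 1 oz pack = 28.4 g.
28.4 g exceeds the road limit of 25 g for Group DG7.

No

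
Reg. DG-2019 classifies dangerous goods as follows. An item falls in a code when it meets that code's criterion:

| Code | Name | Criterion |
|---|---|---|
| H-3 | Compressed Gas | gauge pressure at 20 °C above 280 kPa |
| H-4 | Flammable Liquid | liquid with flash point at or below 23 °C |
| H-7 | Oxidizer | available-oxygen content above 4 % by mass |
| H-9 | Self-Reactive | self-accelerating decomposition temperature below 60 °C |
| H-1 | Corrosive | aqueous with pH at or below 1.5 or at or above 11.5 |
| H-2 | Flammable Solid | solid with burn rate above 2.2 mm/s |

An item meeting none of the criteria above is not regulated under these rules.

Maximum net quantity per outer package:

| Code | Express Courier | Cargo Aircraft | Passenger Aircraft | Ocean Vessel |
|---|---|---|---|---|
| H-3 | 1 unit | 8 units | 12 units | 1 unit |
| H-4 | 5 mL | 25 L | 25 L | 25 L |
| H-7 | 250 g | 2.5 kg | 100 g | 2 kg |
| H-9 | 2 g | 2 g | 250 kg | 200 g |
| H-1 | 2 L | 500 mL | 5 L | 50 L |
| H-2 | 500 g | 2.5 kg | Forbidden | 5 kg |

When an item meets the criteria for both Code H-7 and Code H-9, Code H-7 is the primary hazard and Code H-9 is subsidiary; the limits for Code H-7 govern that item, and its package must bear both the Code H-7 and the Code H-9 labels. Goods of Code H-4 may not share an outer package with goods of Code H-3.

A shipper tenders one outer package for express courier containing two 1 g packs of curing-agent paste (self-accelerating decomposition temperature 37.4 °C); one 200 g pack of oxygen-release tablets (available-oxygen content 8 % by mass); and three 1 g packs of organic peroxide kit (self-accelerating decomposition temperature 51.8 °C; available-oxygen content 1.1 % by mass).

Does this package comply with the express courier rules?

The curing-agent paste has self-accelerating decomposition temperature 37.4 °C, which is < 60 °C, so it is Code H-9 (Self-Reactive).
With available-oxygen content 8 % by mass (> 4 % by mass), the oxygen-release tablets fall in Code H-7.
With self-accelerating decomposition temperature 51.8 °C (< 60 °C), the organic peroxide kit falls in Code H-9.
Code H-9 net quantity: (two 1 g packs = 2 g) + (three 1 g packs = 3 g) = 5 g.
5 g > 2 g (express courier limit, Code H-9) — over the limit.
Code H-7 quantity: 200 g.
200 g is within the express courier limit of 250 g for Code H-7.
The segregation rule (Code H-4 with Code H-3) does not apply to Code H-9 with Code H-7.

No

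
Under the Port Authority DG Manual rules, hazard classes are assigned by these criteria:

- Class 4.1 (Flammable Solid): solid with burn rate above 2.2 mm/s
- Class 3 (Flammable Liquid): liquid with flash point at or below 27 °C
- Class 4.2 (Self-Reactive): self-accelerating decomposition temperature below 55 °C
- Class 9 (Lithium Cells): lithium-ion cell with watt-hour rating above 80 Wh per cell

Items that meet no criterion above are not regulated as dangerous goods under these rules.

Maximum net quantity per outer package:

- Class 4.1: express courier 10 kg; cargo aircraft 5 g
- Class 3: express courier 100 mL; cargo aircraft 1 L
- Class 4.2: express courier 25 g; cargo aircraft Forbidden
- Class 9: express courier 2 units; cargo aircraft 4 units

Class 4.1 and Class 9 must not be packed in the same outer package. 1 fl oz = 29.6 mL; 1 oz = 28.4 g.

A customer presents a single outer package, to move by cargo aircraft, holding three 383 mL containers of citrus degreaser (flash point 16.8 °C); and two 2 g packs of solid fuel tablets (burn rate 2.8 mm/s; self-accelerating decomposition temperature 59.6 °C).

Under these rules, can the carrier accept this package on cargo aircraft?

Citrus degreaser: flash point 16.8 °C ≤ 27 °C → Class 3 (Flammable Liquid).
With burn rate 2.8 mm/s (> 2.2 mm/s), the solid fuel tablets fall in Class 4.1.
Class 3 quantity: three 383 mL containers = 1.149 L.
That exceeds the Class 3 cargo aircraft limit of 1 L.
Class 4.1 quantity: two 2 g packs = 4 g.
4 g ≤ 5 g (cargo aircraft limit, Class 4.1) — within limit.
The segregation rule (Class 4.1 with Class 9) does not apply to Class 3 with Class 4.1.

No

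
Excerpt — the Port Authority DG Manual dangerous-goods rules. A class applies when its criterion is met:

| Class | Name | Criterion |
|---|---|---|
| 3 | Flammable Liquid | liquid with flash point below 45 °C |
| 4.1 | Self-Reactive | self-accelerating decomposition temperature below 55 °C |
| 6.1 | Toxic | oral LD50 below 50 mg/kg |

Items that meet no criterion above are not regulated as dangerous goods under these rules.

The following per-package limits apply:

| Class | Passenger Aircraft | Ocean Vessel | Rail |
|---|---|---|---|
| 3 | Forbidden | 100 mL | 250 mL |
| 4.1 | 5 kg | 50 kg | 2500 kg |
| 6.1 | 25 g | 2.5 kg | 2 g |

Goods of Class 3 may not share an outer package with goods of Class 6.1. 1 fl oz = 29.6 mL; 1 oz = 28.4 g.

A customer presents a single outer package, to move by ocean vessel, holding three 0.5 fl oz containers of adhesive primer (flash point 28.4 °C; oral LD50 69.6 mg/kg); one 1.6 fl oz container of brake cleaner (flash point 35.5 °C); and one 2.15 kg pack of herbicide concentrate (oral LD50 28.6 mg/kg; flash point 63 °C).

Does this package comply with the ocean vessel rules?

No

Flash point 28.4 °C meets the Class 3 criterion (Flammable Liquid), so the adhesive primer is Class 3.
Brake cleaner: flash point 35.5 °C < 45 °C → Class 3 (Flammable Liquid).
With oral LD50 28.6 mg/kg (< 50 mg/kg), the herbicide concentrate falls in Class 6.1.
Total Class 3: (three 0.5 fl oz containers = 44.4 mL) + (one 1.6 fl oz container = 47.36 mL) = 91.76 mL.
That is within the Class 3 ocean vessel limit of 100 mL.
Class 6.1 quantity: 2.15 kg.
2.15 kg is within the ocean vessel limit of 2.5 kg for Class 6.1.
Class 3 and Class 6.1 may not share an outer package.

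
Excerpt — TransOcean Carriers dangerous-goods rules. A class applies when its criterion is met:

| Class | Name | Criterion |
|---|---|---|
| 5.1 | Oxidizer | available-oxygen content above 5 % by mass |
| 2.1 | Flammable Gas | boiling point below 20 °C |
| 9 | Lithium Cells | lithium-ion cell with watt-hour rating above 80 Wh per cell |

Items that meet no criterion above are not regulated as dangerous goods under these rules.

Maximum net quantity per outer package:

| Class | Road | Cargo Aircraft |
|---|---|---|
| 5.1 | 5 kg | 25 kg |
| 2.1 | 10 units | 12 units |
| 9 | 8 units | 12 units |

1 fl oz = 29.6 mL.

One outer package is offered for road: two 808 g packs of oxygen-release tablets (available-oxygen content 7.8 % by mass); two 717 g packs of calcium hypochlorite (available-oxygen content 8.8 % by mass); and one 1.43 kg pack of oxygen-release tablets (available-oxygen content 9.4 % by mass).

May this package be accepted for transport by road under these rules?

Yes

Oxygen-release tablets: available-oxygen content 7.8 % by mass > 5 % by mass → Class 5.1 (Oxidizer).
Available-oxygen content 8.8 % by mass meets the Class 5.1 criterion (Oxidizer), so the calcium hypochlorite is Class 5.1.
Available-oxygen content 9.4 % by mass meets the Class 5.1 criterion (Oxidizer), so the oxygen-release tablets are Class 5.1.
Total Class 5.1: (two 808 g packs = 1.616 kg) + (two 717 g packs = 1.434 kg) + 1.43 kg = 4.48 kg.
That is within the Class 5.1 road limit of 5 kg.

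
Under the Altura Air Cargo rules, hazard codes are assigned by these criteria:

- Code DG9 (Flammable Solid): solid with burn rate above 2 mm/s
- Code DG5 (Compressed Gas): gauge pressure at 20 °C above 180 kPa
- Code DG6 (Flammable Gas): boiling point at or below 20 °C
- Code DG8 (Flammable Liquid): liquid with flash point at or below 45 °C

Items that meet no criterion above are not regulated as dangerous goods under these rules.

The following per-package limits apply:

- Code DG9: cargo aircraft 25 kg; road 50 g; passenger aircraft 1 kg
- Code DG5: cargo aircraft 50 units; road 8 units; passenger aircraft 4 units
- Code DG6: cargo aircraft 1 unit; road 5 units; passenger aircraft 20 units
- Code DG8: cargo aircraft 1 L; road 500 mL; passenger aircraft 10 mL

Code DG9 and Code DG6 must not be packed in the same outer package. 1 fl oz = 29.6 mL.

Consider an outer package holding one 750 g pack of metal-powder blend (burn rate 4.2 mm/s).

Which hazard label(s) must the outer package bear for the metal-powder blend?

Code DG9

Metal-powder blend: burn rate 4.2 mm/s > 2 mm/s → Code DG9 (Flammable Solid).
Only the Code DG9 label is required.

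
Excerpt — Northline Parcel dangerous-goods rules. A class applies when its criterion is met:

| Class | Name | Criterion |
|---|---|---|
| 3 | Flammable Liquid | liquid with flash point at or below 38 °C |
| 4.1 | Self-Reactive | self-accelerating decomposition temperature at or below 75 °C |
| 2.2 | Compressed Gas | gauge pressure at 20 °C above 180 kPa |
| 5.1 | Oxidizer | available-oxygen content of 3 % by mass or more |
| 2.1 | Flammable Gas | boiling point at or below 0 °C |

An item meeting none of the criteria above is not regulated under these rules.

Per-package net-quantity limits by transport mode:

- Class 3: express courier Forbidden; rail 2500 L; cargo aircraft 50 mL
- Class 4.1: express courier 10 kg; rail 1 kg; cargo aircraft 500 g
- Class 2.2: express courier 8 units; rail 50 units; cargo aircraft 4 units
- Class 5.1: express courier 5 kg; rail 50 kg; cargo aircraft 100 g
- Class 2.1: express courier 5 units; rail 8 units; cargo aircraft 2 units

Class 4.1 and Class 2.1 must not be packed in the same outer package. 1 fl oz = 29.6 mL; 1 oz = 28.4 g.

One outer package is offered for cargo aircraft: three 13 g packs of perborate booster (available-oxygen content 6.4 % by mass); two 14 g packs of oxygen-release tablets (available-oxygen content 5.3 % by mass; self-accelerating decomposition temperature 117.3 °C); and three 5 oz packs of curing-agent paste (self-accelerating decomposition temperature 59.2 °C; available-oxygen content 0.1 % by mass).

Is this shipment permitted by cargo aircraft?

Perborate booster: available-oxygen content 6.4 % by mass ≥ 3 % by mass → Class 5.1 (Oxidizer).
The oxygen-release tablets have available-oxygen content 5.3 % by mass, which is ≥ 3 % by mass, so they are Class 5.1 (Oxidizer).
The curing-agent paste has self-accelerating decomposition temperature 59.2 °C, which is ≤ 75 °C, so it is Class 4.1 (Self-Reactive).
Class 4.1 quantity: three 5 oz packs = 426 g.
That is within the Class 4.1 cargo aircraft limit of 500 g.
Class 5.1 net quantity: (three 13 g packs = 39 g) + (two 14 g packs = 28 g) = 67 g.
67 g is within the cargo aircraft limit of 100 g for Class 5.1.
The segregation rule (Class 4.1 with Class 2.1) does not apply to Class 4.1 with Class 5.1.
Every hazard class is within its cargo aircraft limit and no segregation rule is violated.

Yes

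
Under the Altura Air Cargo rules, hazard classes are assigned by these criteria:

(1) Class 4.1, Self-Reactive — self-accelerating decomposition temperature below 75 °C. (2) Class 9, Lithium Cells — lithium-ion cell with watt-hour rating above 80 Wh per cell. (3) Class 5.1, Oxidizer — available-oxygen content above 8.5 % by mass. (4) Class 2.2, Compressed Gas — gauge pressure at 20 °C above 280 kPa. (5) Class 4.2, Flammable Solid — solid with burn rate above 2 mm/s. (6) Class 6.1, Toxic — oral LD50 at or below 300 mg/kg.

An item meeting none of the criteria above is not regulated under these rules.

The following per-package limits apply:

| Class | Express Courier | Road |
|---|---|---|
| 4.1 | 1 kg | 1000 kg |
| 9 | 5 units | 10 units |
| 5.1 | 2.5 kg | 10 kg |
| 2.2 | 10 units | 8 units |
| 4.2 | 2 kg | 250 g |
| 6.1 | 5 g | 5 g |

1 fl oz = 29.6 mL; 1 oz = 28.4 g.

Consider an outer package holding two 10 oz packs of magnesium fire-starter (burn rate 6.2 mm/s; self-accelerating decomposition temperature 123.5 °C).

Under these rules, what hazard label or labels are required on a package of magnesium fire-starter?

Class 4.2

With burn rate 6.2 mm/s (> 2 mm/s), the magnesium fire-starter falls in Class 4.2.
Only the Class 4.2 label is required.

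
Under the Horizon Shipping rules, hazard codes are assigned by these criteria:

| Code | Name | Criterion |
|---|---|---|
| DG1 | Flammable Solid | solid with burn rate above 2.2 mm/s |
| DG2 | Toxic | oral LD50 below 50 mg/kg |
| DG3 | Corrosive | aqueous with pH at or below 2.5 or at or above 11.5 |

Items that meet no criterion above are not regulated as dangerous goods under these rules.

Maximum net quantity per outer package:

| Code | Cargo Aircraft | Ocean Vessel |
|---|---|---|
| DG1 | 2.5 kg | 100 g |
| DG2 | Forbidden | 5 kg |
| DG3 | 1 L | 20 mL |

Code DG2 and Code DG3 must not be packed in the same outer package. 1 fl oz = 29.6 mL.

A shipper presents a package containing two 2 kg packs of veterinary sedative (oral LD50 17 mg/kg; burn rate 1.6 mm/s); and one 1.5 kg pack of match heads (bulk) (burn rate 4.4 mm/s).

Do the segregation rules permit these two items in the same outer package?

The veterinary sedative has oral LD50 17 mg/kg, which is < 50 mg/kg, so it is Code DG2 (Toxic).
Match heads (bulk): burn rate 4.4 mm/s > 2.2 mm/s → Code DG1 (Flammable Solid).
No segregation rule bars Code DG2 with Code DG1.

Yes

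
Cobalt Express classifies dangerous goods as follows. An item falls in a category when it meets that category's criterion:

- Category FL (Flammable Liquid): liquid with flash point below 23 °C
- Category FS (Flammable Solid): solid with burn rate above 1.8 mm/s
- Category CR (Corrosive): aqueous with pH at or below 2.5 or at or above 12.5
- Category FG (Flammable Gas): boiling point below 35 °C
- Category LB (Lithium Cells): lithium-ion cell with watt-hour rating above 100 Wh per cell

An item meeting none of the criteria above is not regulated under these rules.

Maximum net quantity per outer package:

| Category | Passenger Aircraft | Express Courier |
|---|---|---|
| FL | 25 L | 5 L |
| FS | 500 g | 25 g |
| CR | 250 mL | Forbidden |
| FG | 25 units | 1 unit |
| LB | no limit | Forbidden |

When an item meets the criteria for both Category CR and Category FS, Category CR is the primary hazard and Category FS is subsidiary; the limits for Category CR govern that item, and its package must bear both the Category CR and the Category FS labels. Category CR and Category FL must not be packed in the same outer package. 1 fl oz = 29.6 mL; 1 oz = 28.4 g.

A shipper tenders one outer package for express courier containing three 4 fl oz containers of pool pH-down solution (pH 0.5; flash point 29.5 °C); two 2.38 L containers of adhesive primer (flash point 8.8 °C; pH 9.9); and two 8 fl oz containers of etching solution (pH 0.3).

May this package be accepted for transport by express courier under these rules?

pH 0.5 meets the Category CR criterion (Corrosive), so the pool pH-down solution is Category CR.
Adhesive primer: flash point 8.8 °C < 23 °C → Category FL (Flammable Liquid).
The etching solution has pH 0.3, which is ≤ 2.5, so it is Category CR (Corrosive).
Category CR net quantity: (three 4 fl oz containers = 355.2 mL) + (two 8 fl oz containers = 473.6 mL) = 828.8 mL.
Category CR is Forbidden by express courier.
Category FL quantity: two 2.38 L containers = 4.76 L.
4.76 L is within the express courier limit of 5 L for Category FL.
Category CR and Category FL may not share an outer package.

No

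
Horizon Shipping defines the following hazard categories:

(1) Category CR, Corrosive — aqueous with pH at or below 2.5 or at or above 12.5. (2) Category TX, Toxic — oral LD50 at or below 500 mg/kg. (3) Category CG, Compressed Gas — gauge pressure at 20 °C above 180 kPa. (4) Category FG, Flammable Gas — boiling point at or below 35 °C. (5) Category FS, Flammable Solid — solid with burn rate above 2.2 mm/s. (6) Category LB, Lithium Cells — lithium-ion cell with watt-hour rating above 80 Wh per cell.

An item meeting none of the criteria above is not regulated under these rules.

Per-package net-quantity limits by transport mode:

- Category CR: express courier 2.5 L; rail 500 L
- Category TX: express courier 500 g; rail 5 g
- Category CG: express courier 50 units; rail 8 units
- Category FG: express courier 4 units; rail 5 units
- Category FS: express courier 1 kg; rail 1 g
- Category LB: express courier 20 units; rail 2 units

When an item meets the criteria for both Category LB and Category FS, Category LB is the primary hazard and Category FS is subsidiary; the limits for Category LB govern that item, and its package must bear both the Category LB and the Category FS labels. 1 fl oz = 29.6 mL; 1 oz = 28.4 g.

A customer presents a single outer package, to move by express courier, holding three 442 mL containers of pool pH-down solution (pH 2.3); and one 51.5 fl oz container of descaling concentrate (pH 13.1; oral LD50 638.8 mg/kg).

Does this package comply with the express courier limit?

No

Pool pH-down solution: pH 2.3 ≤ 2.5 → Category CR (Corrosive).
With pH 13.1 (≥ 12.5), the descaling concentrate falls in Category CR.
Total Category CR: (three 442 mL containers = 1.326 L) + (one 51.5 fl oz container = 1524.4 mL) = 2850.4 mL.
2850.4 mL > 2.5 L (express courier limit, Category CR) — over the limit.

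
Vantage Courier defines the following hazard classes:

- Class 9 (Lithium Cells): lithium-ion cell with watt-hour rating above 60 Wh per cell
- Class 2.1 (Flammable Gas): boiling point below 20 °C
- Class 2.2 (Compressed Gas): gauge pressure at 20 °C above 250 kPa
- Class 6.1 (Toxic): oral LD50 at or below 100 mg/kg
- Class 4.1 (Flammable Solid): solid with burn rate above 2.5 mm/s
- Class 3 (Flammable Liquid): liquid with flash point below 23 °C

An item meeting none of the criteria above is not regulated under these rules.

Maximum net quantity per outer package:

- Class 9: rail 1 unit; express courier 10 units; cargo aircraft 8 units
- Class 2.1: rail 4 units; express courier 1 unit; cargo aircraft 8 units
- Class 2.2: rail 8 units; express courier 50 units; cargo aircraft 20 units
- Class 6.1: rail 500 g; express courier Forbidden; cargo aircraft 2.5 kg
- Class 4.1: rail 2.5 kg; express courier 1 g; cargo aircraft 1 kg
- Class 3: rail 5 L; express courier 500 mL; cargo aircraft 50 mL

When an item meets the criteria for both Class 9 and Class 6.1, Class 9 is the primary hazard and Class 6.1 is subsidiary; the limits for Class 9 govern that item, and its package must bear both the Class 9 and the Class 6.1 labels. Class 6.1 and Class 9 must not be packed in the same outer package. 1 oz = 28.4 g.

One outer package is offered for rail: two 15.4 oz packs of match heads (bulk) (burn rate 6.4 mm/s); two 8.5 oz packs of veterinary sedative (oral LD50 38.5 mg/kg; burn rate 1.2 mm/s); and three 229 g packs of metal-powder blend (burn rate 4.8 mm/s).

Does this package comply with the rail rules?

Yes

Match heads (bulk): burn rate 6.4 mm/s > 2.5 mm/s → Class 4.1 (Flammable Solid).
The veterinary sedative has oral LD50 38.5 mg/kg, which is ≤ 100 mg/kg, so it is Class 6.1 (Toxic).
Burn rate 4.8 mm/s meets the Class 4.1 criterion (Flammable Solid), so the metal-powder blend is Class 4.1.
Class 6.1 quantity: two 8.5 oz packs = 482.8 g.
That is within the Class 6.1 rail limit of 500 g.
Total Class 4.1: (two 15.4 oz packs = 874.72 g) + (three 229 g packs = 687 g) = 1561.72 g.
1561.72 g is within the rail limit of 2.5 kg for Class 4.1.
The segregation rule (Class 6.1 with Class 9) does not apply to Class 6.1 with Class 4.1.
Every hazard class is within its rail limit and no segregation rule is violated.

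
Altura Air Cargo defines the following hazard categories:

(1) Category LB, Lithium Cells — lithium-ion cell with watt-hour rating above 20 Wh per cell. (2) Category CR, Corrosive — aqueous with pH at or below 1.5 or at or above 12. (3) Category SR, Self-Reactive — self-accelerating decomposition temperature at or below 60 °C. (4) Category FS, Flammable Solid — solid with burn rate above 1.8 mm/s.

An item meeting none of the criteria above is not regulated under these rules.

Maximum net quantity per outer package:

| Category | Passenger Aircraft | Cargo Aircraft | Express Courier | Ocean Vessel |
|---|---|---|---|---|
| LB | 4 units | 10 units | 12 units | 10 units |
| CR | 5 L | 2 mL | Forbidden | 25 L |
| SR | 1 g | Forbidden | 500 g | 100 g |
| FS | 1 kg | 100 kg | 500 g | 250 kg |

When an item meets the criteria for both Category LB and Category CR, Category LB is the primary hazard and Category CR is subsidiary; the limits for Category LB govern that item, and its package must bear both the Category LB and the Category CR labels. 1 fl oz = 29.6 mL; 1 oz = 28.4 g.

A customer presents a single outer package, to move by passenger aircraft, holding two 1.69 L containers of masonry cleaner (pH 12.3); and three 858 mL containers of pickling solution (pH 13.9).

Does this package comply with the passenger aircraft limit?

With pH 12.3 (≥ 12), the masonry cleaner falls in Category CR.
The pickling solution has pH 13.9, which is ≥ 12, so it is Category CR (Corrosive).
Total Category CR: (two 1.69 L containers = 3.38 L) + (three 858 mL containers = 2.574 L) = 5.954 L.
5.954 L > 5 L (passenger aircraft limit, Category CR) — over the limit.

No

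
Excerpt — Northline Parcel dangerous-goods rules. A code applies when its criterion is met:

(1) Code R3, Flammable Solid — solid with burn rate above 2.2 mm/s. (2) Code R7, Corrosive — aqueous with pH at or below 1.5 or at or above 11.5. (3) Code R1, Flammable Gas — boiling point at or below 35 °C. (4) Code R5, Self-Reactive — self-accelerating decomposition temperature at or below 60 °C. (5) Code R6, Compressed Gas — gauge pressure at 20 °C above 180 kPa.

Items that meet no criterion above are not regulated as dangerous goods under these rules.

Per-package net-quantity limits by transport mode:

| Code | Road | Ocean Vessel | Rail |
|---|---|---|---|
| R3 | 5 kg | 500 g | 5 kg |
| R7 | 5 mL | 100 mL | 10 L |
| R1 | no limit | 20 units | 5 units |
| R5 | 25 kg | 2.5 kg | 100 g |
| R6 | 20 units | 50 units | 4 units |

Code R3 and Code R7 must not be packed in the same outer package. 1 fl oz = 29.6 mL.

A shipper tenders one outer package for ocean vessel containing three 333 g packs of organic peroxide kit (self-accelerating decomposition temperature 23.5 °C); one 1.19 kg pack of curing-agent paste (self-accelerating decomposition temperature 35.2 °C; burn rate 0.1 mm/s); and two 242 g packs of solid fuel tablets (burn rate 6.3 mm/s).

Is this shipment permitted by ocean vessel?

Yes

Organic peroxide kit: self-accelerating decomposition temperature 23.5 °C ≤ 60 °C → Code R5 (Self-Reactive).
With self-accelerating decomposition temperature 35.2 °C (≤ 60 °C), the curing-agent paste falls in Code R5.
With burn rate 6.3 mm/s (> 2.2 mm/s), the solid fuel tablets fall in Code R3.
Code R3 quantity: two 242 g packs = 484 g.
484 g ≤ 500 g (ocean vessel limit, Code R3) — within limit.
Total Code R5: (three 333 g packs = 999 g) + 1.19 kg = 2.189 kg.
2.189 kg is within the ocean vessel limit of 2.5 kg for Code R5.
The segregation rule (Code R3 with Code R7) does not apply to Code R3 with Code R5.
Every hazard code is within its ocean vessel limit and no segregation rule is violated.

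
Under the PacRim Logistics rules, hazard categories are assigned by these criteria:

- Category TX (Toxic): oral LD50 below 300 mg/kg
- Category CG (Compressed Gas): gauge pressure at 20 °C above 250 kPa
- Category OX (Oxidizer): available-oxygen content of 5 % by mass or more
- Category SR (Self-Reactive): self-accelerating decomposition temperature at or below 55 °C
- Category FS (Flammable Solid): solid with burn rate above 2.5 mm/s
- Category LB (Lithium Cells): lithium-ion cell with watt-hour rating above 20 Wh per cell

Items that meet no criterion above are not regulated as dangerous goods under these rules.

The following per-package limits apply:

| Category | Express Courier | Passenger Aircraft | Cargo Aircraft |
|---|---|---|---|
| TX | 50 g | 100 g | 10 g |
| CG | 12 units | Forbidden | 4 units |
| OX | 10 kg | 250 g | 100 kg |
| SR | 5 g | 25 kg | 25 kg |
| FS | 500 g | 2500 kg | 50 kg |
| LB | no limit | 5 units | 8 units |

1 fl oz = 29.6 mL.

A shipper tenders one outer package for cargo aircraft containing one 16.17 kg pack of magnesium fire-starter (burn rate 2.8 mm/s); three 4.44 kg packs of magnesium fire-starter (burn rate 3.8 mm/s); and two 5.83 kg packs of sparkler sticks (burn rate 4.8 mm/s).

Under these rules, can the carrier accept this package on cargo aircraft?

The magnesium fire-starter has burn rate 2.8 mm/s, which is > 2.5 mm/s, so it is Category FS (Flammable Solid).
The magnesium fire-starter has burn rate 3.8 mm/s, which is > 2.5 mm/s, so it is Category FS (Flammable Solid).
The sparkler sticks have burn rate 4.8 mm/s, which is > 2.5 mm/s, so they are Category FS (Flammable Solid).
Category FS net quantity: 16.17 kg + (three 4.44 kg packs = 13.32 kg) + (two 5.83 kg packs = 11.66 kg) = 41.15 kg.
That is within the Category FS cargo aircraft limit of 50 kg.

Yes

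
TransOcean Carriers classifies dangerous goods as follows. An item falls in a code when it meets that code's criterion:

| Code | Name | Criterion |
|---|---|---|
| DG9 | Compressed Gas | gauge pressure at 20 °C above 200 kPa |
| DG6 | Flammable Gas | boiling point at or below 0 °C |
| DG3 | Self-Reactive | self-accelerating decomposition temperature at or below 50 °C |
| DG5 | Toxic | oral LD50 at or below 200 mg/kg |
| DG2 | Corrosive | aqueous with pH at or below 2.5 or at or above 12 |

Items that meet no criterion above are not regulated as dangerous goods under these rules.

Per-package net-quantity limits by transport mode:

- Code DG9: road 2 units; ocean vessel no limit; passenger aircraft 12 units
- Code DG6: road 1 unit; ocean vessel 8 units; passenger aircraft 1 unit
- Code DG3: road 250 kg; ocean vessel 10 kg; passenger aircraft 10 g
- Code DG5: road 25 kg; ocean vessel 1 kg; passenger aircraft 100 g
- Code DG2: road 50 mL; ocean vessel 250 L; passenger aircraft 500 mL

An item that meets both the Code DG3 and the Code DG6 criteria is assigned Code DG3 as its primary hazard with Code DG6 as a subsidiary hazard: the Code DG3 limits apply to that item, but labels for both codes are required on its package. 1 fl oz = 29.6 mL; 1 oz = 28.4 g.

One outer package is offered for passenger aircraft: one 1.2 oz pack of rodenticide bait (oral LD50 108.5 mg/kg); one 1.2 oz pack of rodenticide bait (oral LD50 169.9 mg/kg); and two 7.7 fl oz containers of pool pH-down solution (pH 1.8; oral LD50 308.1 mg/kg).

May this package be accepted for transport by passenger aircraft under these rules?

Oral LD50 108.5 mg/kg meets the Code DG5 criterion (Toxic), so the rodenticide bait is Code DG5.
Rodenticide bait: oral LD50 169.9 mg/kg ≤ 200 mg/kg → Code DG5 (Toxic).
Pool pH-down solution: pH 1.8 ≤ 2.5 → Code DG2 (Corrosive).
Code DG5 net quantity: (one 1.2 oz pack = 34.08 g) + (one 1.2 oz pack = 34.08 g) = 68.16 g.
68.16 g is within the passenger aircraft limit of 100 g for Code DG5.
Code DG2 quantity: two 7.7 fl oz containers = 455.84 mL.
That is within the Code DG2 passenger aircraft limit of 500 mL.
Every hazard code is within its passenger aircraft limit and no segregation rule is violated.

Yes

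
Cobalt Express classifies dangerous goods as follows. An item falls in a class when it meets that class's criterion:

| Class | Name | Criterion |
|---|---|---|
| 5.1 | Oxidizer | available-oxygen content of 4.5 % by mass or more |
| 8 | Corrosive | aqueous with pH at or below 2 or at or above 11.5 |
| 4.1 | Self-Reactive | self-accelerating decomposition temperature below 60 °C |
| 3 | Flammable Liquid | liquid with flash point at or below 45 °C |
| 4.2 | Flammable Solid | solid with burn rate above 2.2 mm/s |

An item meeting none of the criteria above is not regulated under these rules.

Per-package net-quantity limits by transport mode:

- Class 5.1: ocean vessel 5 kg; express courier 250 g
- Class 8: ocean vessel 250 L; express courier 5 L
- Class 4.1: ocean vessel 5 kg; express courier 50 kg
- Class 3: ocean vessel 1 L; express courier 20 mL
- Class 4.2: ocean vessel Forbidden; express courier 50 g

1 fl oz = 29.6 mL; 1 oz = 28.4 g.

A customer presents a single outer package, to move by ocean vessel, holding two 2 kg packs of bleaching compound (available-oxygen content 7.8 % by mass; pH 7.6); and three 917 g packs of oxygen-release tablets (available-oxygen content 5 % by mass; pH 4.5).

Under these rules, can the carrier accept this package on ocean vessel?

No

The bleaching compound has available-oxygen content 7.8 % by mass, which is ≥ 4.5 % by mass, so it is Class 5.1 (Oxidizer).
Available-oxygen content 5 % by mass meets the Class 5.1 criterion (Oxidizer), so the oxygen-release tablets are Class 5.1.
Class 5.1 net quantity: (two 2 kg packs = 4 kg) + (three 917 g packs = 2.751 kg) = 6.751 kg.
That exceeds the Class 5.1 ocean vessel limit of 5 kg.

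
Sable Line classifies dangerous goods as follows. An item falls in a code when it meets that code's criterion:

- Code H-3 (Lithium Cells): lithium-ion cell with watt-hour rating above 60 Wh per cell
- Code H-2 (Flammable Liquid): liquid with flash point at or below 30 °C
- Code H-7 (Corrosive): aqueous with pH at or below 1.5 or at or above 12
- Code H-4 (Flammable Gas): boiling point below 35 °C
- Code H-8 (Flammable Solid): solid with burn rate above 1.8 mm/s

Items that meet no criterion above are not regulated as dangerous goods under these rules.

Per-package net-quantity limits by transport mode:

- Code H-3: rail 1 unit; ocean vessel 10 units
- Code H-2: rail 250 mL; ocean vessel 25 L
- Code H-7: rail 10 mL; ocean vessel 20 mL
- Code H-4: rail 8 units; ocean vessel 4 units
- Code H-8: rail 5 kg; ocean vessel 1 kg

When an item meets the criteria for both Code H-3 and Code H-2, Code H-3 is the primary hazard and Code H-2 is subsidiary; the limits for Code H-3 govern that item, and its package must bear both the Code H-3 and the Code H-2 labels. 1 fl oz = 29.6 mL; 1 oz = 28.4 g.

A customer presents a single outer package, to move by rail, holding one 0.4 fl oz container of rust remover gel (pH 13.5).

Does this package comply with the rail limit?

Rust remover gel: pH 13.5 ≥ 12 → Code H-7 (Corrosive).
Code H-7 quantity: one 0.4 fl oz container = 11.84 mL.
11.84 mL > 10 mL (rail limit, Code H-7) — over the limit.

No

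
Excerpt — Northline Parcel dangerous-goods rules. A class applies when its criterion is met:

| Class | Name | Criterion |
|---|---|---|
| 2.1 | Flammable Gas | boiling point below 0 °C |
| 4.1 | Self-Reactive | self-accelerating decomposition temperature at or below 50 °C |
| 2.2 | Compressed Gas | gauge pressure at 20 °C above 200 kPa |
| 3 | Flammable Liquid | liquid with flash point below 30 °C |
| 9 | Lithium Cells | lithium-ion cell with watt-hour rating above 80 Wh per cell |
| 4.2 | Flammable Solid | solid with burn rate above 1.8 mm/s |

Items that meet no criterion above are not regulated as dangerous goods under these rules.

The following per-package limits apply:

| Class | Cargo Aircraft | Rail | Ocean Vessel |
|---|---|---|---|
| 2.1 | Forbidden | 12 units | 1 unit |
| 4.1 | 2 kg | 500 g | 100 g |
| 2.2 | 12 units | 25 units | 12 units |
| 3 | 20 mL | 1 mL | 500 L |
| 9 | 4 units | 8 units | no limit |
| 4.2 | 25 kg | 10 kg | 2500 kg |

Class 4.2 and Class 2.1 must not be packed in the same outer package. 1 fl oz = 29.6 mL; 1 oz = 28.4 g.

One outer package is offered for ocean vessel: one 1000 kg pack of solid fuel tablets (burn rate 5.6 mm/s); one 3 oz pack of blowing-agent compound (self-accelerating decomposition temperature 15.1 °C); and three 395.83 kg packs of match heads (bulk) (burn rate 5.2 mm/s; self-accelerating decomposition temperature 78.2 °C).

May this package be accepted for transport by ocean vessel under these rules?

Yes

The solid fuel tablets have burn rate 5.6 mm/s, which is > 1.8 mm/s, so they are Class 4.2 (Flammable Solid).
With self-accelerating decomposition temperature 15.1 °C (≤ 50 °C), the blowing-agent compound falls in Class 4.1.
The match heads (bulk) have burn rate 5.2 mm/s, which is > 1.8 mm/s, so they are Class 4.2 (Flammable Solid).
Class 4.2 net quantity: 1000 kg + (three 395.83 kg packs = 1187.49 kg) = 2187.49 kg.
2187.49 kg is within the ocean vessel limit of 2500 kg for Class 4.2.
Class 4.1 quantity: one 3 oz pack = 85.2 g.
That is within the Class 4.1 ocean vessel limit of 100 g.
The segregation rule (Class 4.2 with Class 2.1) does not apply to Class 4.2 with Class 4.1.
Every hazard class is within its ocean vessel limit and no segregation rule is violated.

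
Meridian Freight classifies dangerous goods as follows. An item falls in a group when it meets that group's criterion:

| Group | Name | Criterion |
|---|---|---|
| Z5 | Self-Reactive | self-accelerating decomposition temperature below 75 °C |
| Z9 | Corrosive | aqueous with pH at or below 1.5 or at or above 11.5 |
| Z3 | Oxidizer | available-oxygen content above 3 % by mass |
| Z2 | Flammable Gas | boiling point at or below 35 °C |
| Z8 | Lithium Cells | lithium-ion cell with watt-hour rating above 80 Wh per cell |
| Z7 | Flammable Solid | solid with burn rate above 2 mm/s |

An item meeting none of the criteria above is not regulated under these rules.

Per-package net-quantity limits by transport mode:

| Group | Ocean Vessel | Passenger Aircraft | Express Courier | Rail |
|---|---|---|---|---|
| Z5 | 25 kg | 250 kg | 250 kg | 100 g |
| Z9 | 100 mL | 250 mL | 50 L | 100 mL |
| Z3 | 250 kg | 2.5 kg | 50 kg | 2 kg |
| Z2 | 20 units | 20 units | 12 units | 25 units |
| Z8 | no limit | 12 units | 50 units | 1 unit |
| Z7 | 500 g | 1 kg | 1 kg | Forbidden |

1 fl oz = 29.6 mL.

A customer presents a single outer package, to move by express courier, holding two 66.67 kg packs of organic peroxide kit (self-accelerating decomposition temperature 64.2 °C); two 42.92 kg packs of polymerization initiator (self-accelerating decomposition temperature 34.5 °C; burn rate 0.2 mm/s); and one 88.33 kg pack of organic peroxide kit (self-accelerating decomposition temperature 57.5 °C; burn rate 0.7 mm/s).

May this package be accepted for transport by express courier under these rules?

With self-accelerating decomposition temperature 64.2 °C (< 75 °C), the organic peroxide kit falls in Group Z5.
Polymerization initiator: self-accelerating decomposition temperature 34.5 °C < 75 °C → Group Z5 (Self-Reactive).
Organic peroxide kit: self-accelerating decomposition temperature 57.5 °C < 75 °C → Group Z5 (Self-Reactive).
Total Group Z5: (two 66.67 kg packs = 133.34 kg) + (two 42.92 kg packs = 85.84 kg) + 88.33 kg = 307.51 kg.
307.51 kg > 250 kg (express courier limit, Group Z5) — over the limit.

No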